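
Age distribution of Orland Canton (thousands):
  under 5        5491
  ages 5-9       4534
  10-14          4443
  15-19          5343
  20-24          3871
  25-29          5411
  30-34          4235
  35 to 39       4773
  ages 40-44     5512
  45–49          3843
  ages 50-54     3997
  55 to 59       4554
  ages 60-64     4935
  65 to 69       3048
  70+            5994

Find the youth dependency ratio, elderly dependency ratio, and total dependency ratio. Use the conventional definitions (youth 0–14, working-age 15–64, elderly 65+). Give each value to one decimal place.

Youth dependency ratio: 31.1
Old-age dependency ratio: 19.5
Total dependency ratio: 50.6

0–14: 5491 + 4534 + 4443 = 14468
15–64: 5343 + 3871 + 5411 + 4235 + 4773 + 5512 + 3843 + 3997 + 4554 + 4935 = 46474
65+: 3048 + 5994 = 9042
Youth dependency ratio = 14468 / 46474 × 100 = 31.1
Old-age dependency ratio = 9042 / 46474 × 100 = 19.5
Total dependency ratio = (14468 + 9042) / 46474 × 100 = 23510 / 46474 × 100 = 50.6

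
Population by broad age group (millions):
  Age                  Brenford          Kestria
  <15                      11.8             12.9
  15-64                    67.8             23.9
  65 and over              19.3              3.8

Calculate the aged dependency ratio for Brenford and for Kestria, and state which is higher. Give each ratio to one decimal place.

Brenford: 19.3 / 67.8 × 100 = 28.5
Kestria: 3.8 / 23.9 × 100 = 15.9

Brenford: 28.5
Kestria: 15.9
Higher: Brenford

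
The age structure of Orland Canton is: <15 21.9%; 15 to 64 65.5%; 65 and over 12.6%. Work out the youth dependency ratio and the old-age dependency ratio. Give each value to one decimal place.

Youth dependency ratio = 21.9 / 65.5 × 100 = 33.4
Old-age dependency ratio = 12.6 / 65.5 × 100 = 19.2

Youth dependency ratio: 33.4
Old-age dependency ratio: 19.2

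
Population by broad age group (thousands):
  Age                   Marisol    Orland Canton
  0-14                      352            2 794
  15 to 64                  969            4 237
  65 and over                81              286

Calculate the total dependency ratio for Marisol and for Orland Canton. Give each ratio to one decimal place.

Marisol: 44.7
Orland Canton: 72.7

Marisol: (352 + 81) / 969 × 100 = 433 / 969 × 100 = 44.7
Orland Canton: (2 794 + 286) / 4 237 × 100 = 3 080 / 4 237 × 100 = 72.7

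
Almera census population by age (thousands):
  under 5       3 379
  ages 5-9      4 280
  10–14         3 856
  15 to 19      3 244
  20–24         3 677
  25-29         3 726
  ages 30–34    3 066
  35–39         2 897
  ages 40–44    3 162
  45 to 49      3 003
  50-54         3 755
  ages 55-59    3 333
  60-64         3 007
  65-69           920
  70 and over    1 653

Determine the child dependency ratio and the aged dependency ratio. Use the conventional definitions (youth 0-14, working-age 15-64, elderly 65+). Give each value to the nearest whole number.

0–14: 3 379 + 4 280 + 3 856 = 11 515
15–64: 3 244 + 3 677 + 3 726 + 3 066 + 2 897 + 3 162 + 3 003 + 3 755 + 3 333 + 3 007 = 32 870
65+: 920 + 1 653 = 2 573
Youth dependency ratio = 11 515 / 32 870 × 100 = 35
Old-age dependency ratio = 2 573 / 32 870 × 100 = 8

Youth dependency ratio: 35
Old-age dependency ratio: 8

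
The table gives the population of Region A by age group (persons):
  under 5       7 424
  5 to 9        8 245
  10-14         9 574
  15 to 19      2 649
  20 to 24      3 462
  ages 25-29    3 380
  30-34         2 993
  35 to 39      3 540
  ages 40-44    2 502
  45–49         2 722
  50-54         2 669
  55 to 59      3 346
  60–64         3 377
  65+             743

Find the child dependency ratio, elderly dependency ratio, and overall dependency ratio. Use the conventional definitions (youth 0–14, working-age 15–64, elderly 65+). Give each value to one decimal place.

0–14: 7 424 + 8 245 + 9 574 = 25 243
15–64: 2 649 + 3 462 + 3 380 + 2 993 + 3 540 + 2 502 + 2 722 + 2 669 + 3 346 + 3 377 = 30 640
65+: 743
Youth dependency ratio = 25 243 / 30 640 × 100 = 82.4
Old-age dependency ratio = 743 / 30 640 × 100 = 2.4
Total dependency ratio = (25 243 + 743) / 30 640 × 100 = 25 986 / 30 640 × 100 = 84.8

Youth dependency ratio: 82.4
Old-age dependency ratio: 2.4
Total dependency ratio: 84.8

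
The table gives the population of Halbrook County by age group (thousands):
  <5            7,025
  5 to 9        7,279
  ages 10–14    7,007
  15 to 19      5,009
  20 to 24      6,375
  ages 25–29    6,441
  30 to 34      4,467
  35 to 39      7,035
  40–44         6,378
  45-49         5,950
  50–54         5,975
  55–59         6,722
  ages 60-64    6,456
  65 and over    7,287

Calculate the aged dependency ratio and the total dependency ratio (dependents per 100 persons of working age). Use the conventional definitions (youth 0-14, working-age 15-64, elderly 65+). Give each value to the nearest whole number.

Old-age dependency ratio: 12
Total dependency ratio: 47

0–14: 7,025 + 7,279 + 7,007 = 21,311
15–64: 5,009 + 6,375 + 6,441 + 4,467 + 7,035 + 6,378 + 5,950 + 5,975 + 6,722 + 6,456 = 60,808
65+: 7,287
Old-age dependency ratio = 7,287 / 60,808 × 100 = 12
Total dependency ratio = (21,311 + 7,287) / 60,808 × 100 = 28,598 / 60,808 × 100 = 47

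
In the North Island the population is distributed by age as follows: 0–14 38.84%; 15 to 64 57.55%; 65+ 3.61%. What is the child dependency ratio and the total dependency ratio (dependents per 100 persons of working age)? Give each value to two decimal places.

Youth dependency ratio: 67.49
Total dependency ratio: 73.76

Youth dependency ratio = 38.84 / 57.55 × 100 = 67.49
Total dependency ratio = (38.84 + 3.61) / 57.55 × 100 = 42.45 / 57.55 × 100 = 73.76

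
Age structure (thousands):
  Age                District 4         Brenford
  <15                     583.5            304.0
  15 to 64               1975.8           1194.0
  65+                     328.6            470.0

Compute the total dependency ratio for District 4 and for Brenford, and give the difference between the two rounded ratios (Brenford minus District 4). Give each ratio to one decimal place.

District 4: (583.5 + 328.6) / 1975.8 × 100 = 912.1 / 1975.8 × 100 = 46.2
Brenford: (304.0 + 470.0) / 1194.0 × 100 = 774.0 / 1194.0 × 100 = 64.8

District 4: 46.2
Brenford: 64.8
Difference: +18.6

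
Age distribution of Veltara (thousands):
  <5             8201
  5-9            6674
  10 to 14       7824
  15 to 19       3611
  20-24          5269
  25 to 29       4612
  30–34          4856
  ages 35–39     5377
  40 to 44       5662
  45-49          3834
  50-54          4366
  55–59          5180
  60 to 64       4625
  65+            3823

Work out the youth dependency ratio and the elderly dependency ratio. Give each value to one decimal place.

Youth dependency ratio: 47.9
Old-age dependency ratio: 8.1

0–14: 8201 + 6674 + 7824 = 22699
15–64: 3611 + 5269 + 4612 + 4856 + 5377 + 5662 + 3834 + 4366 + 5180 + 4625 = 47392
65+: 3823
Youth dependency ratio = 22699 / 47392 × 100 = 47.9
Old-age dependency ratio = 3823 / 47392 × 100 = 8.1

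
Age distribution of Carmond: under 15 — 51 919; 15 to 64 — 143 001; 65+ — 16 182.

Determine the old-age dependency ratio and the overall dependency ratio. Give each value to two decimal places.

Old-age dependency ratio = 16 182 / 143 001 × 100 = 11.32
Total dependency ratio = (51 919 + 16 182) / 143 001 × 100 = 68 101 / 143 001 × 100 = 47.62

Old-age dependency ratio: 11.32
Total dependency ratio: 47.62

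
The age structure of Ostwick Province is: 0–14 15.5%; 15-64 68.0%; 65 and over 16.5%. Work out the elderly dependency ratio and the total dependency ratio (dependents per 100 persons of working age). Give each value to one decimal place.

Old-age dependency ratio = 16.5 / 68.0 × 100 = 24.3
Total dependency ratio = (15.5 + 16.5) / 68.0 × 100 = 32.0 / 68.0 × 100 = 47.1

Old-age dependency ratio: 24.3
Total dependency ratio: 47.1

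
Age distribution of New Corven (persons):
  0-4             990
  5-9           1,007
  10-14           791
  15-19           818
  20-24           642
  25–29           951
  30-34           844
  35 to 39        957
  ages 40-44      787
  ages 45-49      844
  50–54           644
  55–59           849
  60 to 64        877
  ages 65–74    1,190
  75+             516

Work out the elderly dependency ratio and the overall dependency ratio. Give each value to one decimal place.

0–14: 990 + 1,007 + 791 = 2,788
15–64: 818 + 642 + 951 + 844 + 957 + 787 + 844 + 644 + 849 + 877 = 8,213
65+: 1,190 + 516 = 1,706
Old-age dependency ratio = 1,706 / 8,213 × 100 = 20.8
Total dependency ratio = (2,788 + 1,706) / 8,213 × 100 = 4,494 / 8,213 × 100 = 54.7

Old-age dependency ratio: 20.8
Total dependency ratio: 54.7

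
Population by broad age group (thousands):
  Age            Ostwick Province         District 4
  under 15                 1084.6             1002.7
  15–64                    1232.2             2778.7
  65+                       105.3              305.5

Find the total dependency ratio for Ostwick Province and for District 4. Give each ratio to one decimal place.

Ostwick Province: (1084.6 + 105.3) / 1232.2 × 100 = 1189.9 / 1232.2 × 100 = 96.6
District 4: (1002.7 + 305.5) / 2778.7 × 100 = 1308.2 / 2778.7 × 100 = 47.1

Ostwick Province: 96.6
District 4: 47.1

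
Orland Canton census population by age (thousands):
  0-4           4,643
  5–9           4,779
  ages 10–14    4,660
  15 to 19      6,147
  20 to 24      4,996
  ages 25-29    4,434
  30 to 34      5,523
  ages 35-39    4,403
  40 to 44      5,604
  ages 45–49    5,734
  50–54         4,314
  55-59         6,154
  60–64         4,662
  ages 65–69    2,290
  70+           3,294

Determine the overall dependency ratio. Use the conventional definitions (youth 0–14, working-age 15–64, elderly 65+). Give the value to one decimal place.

0–14: 4,643 + 4,779 + 4,660 = 14,082
15–64: 6,147 + 4,996 + 4,434 + 5,523 + 4,403 + 5,604 + 5,734 + 4,314 + 6,154 + 4,662 = 51,971
65+: 2,290 + 3,294 = 5,584
Total dependency ratio = (14,082 + 5,584) / 51,971 × 100 = 19,666 / 51,971 × 100 = 37.8

Total dependency ratio: 37.8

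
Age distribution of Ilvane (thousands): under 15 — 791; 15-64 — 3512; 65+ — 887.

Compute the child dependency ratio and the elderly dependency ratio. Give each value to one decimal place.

Youth dependency ratio = 791 / 3512 × 100 = 22.5
Old-age dependency ratio = 887 / 3512 × 100 = 25.3

Youth dependency ratio: 22.5
Old-age dependency ratio: 25.3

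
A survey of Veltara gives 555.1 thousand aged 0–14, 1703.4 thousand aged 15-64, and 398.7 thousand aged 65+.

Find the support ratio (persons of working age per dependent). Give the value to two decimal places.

Support ratio: 1.79

Support ratio = 1703.4 / (555.1 + 398.7) = 1703.4 / 953.8 = 1.79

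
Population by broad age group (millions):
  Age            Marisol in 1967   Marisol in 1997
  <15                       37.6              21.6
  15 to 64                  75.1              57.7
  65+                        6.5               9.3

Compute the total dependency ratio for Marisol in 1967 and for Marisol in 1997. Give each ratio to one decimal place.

Marisol in 1967: 58.7
Marisol in 1997: 53.6

Marisol in 1967: (37.6 + 6.5) / 75.1 × 100 = 44.1 / 75.1 × 100 = 58.7
Marisol in 1997: (21.6 + 9.3) / 57.7 × 100 = 30.9 / 57.7 × 100 = 53.6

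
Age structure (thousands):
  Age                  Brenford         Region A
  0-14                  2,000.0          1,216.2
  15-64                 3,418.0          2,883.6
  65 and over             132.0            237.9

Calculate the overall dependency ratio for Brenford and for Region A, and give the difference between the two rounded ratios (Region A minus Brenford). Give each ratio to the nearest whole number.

Brenford: (2,000.0 + 132.0) / 3,418.0 × 100 = 2,132.0 / 3,418.0 × 100 = 62
Region A: (1,216.2 + 237.9) / 2,883.6 × 100 = 1,454.1 / 2,883.6 × 100 = 50

Brenford: 62
Region A: 50
Difference: -12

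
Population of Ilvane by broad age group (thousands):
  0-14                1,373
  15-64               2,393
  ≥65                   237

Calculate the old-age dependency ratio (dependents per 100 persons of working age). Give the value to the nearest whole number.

Old-age dependency ratio: 10

Old-age dependency ratio = 237 / 2,393 × 100 = 10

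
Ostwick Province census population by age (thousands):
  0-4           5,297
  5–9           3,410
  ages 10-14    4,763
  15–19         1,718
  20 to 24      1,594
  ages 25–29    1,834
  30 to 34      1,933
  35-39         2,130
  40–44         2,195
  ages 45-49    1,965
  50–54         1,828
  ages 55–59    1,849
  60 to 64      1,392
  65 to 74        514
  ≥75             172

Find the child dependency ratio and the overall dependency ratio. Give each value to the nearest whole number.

0–14: 5,297 + 3,410 + 4,763 = 13,470
15–64: 1,718 + 1,594 + 1,834 + 1,933 + 2,130 + 2,195 + 1,965 + 1,828 + 1,849 + 1,392 = 18,438
65+: 514 + 172 = 686
Youth dependency ratio = 13,470 / 18,438 × 100 = 73
Total dependency ratio = (13,470 + 686) / 18,438 × 100 = 14,156 / 18,438 × 100 = 77

Youth dependency ratio: 73
Total dependency ratio: 77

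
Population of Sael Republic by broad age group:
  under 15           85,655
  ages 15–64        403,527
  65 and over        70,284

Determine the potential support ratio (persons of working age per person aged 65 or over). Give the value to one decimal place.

Potential support ratio = 403,527 / 70,284 = 5.7

Potential support ratio: 5.7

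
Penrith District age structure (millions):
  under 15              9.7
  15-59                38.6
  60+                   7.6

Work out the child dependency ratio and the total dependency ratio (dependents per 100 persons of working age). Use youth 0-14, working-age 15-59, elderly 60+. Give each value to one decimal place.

Youth dependency ratio = 9.7 / 38.6 × 100 = 25.1
Total dependency ratio = (9.7 + 7.6) / 38.6 × 100 = 17.3 / 38.6 × 100 = 44.8

Youth dependency ratio: 25.1
Total dependency ratio: 44.8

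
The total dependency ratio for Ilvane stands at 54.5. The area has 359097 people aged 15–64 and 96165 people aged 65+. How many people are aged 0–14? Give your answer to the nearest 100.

Aged 0–14: 99500

Total dependency ratio = (youth + elderly) / working-age × 100
54.5 = (Y + 96165) / 359097 × 100
⇒ 99500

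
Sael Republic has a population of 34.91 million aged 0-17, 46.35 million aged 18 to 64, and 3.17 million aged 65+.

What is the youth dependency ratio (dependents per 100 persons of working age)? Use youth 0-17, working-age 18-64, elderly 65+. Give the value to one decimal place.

Youth dependency ratio = 34.91 / 46.35 × 100 = 75.3

Youth dependency ratio: 75.3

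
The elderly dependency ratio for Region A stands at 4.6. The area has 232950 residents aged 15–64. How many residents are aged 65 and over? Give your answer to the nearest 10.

Old-age dependency ratio = elderly / working-age × 100
4.6 = E / 232950 × 100
⇒ 10720

Aged 65 and over: 10720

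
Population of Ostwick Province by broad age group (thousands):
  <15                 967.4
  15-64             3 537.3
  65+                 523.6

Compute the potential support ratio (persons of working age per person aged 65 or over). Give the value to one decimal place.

Potential support ratio = 3 537.3 / 523.6 = 6.8

Potential support ratio: 6.8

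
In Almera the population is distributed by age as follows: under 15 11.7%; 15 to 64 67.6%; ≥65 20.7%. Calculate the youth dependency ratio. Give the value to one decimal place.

Youth dependency ratio = 11.7 / 67.6 × 100 = 17.3

Youth dependency ratio: 17.3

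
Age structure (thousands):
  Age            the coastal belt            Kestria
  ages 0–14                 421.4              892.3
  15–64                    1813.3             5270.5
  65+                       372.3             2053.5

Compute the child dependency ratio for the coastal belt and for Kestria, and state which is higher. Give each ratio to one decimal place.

the coastal belt: 23.2
Kestria: 16.9
Higher: the coastal belt

the coastal belt: 421.4 / 1813.3 × 100 = 23.2
Kestria: 892.3 / 5270.5 × 100 = 16.9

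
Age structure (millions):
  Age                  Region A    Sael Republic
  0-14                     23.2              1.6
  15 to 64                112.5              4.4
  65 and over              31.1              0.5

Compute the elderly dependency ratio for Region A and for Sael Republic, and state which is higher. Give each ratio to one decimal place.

Region A: 31.1 / 112.5 × 100 = 27.6
Sael Republic: 0.5 / 4.4 × 100 = 11.4

Region A: 27.6
Sael Republic: 11.4
Higher: Region A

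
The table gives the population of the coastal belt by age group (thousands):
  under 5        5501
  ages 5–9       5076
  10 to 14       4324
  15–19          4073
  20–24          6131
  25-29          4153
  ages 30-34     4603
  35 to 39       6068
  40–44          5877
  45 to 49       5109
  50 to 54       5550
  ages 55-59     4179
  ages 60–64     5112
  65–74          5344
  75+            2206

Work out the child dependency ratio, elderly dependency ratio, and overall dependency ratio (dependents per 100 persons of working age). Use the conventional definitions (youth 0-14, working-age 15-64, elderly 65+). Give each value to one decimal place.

0–14: 5501 + 5076 + 4324 = 14901
15–64: 4073 + 6131 + 4153 + 4603 + 6068 + 5877 + 5109 + 5550 + 4179 + 5112 = 50855
65+: 5344 + 2206 = 7550
Youth dependency ratio = 14901 / 50855 × 100 = 29.3
Old-age dependency ratio = 7550 / 50855 × 100 = 14.8
Total dependency ratio = (14901 + 7550) / 50855 × 100 = 22451 / 50855 × 100 = 44.1

Youth dependency ratio: 29.3
Old-age dependency ratio: 14.8
Total dependency ratio: 44.1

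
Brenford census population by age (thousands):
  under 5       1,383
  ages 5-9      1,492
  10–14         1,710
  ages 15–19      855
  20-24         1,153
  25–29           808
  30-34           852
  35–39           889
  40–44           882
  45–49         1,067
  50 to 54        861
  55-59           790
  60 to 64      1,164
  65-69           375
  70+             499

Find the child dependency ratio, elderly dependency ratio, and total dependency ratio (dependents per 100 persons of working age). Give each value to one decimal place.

0–14: 1,383 + 1,492 + 1,710 = 4,585
15–64: 855 + 1,153 + 808 + 852 + 889 + 882 + 1,067 + 861 + 790 + 1,164 = 9,321
65+: 375 + 499 = 874
Youth dependency ratio = 4,585 / 9,321 × 100 = 49.2
Old-age dependency ratio = 874 / 9,321 × 100 = 9.4
Total dependency ratio = (4,585 + 874) / 9,321 × 100 = 5,459 / 9,321 × 100 = 58.6

Youth dependency ratio: 49.2
Old-age dependency ratio: 9.4
Total dependency ratio: 58.6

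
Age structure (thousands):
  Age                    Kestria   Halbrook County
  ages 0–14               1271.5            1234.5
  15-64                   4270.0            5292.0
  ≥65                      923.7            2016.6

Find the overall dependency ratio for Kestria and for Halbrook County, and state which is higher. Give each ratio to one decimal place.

Kestria: (1271.5 + 923.7) / 4270.0 × 100 = 2195.2 / 4270.0 × 100 = 51.4
Halbrook County: (1234.5 + 2016.6) / 5292.0 × 100 = 3251.1 / 5292.0 × 100 = 61.4

Kestria: 51.4
Halbrook County: 61.4
Higher: Halbrook County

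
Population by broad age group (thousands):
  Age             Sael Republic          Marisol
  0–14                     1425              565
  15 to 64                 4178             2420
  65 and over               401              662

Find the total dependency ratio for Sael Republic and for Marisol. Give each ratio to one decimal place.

Sael Republic: (1425 + 401) / 4178 × 100 = 1826 / 4178 × 100 = 43.7
Marisol: (565 + 662) / 2420 × 100 = 1227 / 2420 × 100 = 50.7

Sael Republic: 43.7
Marisol: 50.7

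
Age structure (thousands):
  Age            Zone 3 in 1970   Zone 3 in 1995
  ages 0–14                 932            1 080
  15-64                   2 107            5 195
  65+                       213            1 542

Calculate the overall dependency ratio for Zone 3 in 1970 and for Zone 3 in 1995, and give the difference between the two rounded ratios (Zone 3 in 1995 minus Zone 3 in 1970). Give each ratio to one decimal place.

Zone 3 in 1970: 54.3
Zone 3 in 1995: 50.5
Difference: -3.8

Zone 3 in 1970: (932 + 213) / 2 107 × 100 = 1 145 / 2 107 × 100 = 54.3
Zone 3 in 1995: (1 080 + 1 542) / 5 195 × 100 = 2 622 / 5 195 × 100 = 50.5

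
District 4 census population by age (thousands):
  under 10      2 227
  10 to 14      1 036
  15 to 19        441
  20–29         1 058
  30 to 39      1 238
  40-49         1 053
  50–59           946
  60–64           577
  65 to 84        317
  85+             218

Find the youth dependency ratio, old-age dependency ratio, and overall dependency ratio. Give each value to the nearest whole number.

Youth dependency ratio: 61
Old-age dependency ratio: 10
Total dependency ratio: 71

0–14: 2 227 + 1 036 = 3 263
15–64: 441 + 1 058 + 1 238 + 1 053 + 946 + 577 = 5 313
65+: 317 + 218 = 535
Youth dependency ratio = 3 263 / 5 313 × 100 = 61
Old-age dependency ratio = 535 / 5 313 × 100 = 10
Total dependency ratio = (3 263 + 535) / 5 313 × 100 = 3 798 / 5 313 × 100 = 71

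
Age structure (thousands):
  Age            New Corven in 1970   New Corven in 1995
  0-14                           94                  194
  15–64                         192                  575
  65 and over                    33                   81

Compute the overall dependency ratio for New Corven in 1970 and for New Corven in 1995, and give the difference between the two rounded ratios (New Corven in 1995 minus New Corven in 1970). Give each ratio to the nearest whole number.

New Corven in 1970: (94 + 33) / 192 × 100 = 127 / 192 × 100 = 66
New Corven in 1995: (194 + 81) / 575 × 100 = 275 / 575 × 100 = 48

New Corven in 1970: 66
New Corven in 1995: 48
Difference: -18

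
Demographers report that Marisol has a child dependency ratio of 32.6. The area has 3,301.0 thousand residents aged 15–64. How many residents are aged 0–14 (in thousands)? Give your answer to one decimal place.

Youth dependency ratio = youth / working-age × 100
32.6 = Y / 3,301.0 × 100
⇒ 1,076.1

Aged 0–14: 1,076.1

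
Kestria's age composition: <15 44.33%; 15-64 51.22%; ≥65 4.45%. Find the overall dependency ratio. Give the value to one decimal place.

Total dependency ratio: 95.2

Total dependency ratio = (44.33 + 4.45) / 51.22 × 100 = 48.78 / 51.22 × 100 = 95.2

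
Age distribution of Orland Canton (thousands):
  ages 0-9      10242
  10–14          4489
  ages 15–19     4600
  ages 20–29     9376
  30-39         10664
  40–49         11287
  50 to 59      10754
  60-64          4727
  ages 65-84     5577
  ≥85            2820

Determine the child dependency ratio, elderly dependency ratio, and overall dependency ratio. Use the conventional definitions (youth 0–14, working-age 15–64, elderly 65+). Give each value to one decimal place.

Youth dependency ratio: 28.7
Old-age dependency ratio: 16.3
Total dependency ratio: 45.0

0–14: 10242 + 4489 = 14731
15–64: 4600 + 9376 + 10664 + 11287 + 10754 + 4727 = 51408
65+: 5577 + 2820 = 8397
Youth dependency ratio = 14731 / 51408 × 100 = 28.7
Old-age dependency ratio = 8397 / 51408 × 100 = 16.3
Total dependency ratio = (14731 + 8397) / 51408 × 100 = 23128 / 51408 × 100 = 45.0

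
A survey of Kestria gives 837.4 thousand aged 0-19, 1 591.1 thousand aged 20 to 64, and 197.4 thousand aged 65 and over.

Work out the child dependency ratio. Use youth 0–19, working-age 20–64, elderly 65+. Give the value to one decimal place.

Youth dependency ratio: 52.6

Youth dependency ratio = 837.4 / 1 591.1 × 100 = 52.6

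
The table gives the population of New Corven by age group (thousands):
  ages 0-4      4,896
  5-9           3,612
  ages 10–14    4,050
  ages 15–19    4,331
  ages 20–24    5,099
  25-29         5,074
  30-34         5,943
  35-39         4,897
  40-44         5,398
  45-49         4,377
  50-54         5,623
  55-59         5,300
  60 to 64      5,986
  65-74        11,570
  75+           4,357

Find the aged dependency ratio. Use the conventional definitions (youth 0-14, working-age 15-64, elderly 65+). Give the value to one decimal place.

0–14: 4,896 + 3,612 + 4,050 = 12,558
15–64: 4,331 + 5,099 + 5,074 + 5,943 + 4,897 + 5,398 + 4,377 + 5,623 + 5,300 + 5,986 = 52,028
65+: 11,570 + 4,357 = 15,927
Old-age dependency ratio = 15,927 / 52,028 × 100 = 30.6

Old-age dependency ratio: 30.6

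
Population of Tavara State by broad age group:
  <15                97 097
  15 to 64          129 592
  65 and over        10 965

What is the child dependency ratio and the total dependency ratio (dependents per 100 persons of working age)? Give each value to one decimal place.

Youth dependency ratio = 97 097 / 129 592 × 100 = 74.9
Total dependency ratio = (97 097 + 10 965) / 129 592 × 100 = 108 062 / 129 592 × 100 = 83.4

Youth dependency ratio: 74.9
Total dependency ratio: 83.4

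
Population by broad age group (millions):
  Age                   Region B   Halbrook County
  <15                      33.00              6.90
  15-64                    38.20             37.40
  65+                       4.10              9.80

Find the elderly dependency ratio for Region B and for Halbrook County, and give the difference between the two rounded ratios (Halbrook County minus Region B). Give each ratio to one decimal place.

Region B: 10.7
Halbrook County: 26.2
Difference: +15.5

Region B: 4.10 / 38.20 × 100 = 10.7
Halbrook County: 9.80 / 37.40 × 100 = 26.2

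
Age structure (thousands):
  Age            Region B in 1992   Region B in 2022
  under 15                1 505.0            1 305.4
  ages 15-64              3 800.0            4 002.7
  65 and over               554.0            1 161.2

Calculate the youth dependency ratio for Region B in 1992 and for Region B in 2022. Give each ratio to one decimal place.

Region B in 1992: 39.6
Region B in 2022: 32.6

Region B in 1992: 1 505.0 / 3 800.0 × 100 = 39.6
Region B in 2022: 1 305.4 / 4 002.7 × 100 = 32.6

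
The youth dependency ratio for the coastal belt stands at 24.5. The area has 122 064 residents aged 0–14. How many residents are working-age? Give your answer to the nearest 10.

Youth dependency ratio = youth / working-age × 100
24.5 = 122 064 / W × 100
⇒ 498 220

Working-age: 498 220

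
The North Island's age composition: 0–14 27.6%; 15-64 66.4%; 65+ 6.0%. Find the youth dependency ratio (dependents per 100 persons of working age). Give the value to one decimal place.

Youth dependency ratio = 27.6 / 66.4 × 100 = 41.6

Youth dependency ratio: 41.6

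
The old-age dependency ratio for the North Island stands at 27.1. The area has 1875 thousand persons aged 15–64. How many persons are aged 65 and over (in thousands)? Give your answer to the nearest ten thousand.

Old-age dependency ratio = elderly / working-age × 100
27.1 = E / 1875 × 100
⇒ 510

Aged 65 and over: 510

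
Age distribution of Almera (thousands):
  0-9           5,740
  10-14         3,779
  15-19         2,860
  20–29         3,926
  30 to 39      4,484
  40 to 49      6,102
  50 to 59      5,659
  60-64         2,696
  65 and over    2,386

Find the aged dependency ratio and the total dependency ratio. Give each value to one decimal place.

0–14: 5,740 + 3,779 = 9,519
15–64: 2,860 + 3,926 + 4,484 + 6,102 + 5,659 + 2,696 = 25,727
65+: 2,386
Old-age dependency ratio = 2,386 / 25,727 × 100 = 9.3
Total dependency ratio = (9,519 + 2,386) / 25,727 × 100 = 11,905 / 25,727 × 100 = 46.3

Old-age dependency ratio: 9.3
Total dependency ratio: 46.3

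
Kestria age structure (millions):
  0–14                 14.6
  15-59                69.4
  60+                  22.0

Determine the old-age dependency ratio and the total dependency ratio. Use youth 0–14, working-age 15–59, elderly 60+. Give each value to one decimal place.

Old-age dependency ratio = 22.0 / 69.4 × 100 = 31.7
Total dependency ratio = (14.6 + 22.0) / 69.4 × 100 = 36.6 / 69.4 × 100 = 52.7

Old-age dependency ratio: 31.7
Total dependency ratio: 52.7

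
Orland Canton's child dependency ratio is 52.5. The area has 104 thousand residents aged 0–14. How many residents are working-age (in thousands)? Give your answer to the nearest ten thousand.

Working-age: 200

Youth dependency ratio = youth / working-age × 100
52.5 = 104 / W × 100
⇒ 200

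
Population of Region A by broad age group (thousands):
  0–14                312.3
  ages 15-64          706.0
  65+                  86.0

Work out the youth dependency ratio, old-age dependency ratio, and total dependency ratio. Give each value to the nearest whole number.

Youth dependency ratio: 44
Old-age dependency ratio: 12
Total dependency ratio: 56

Youth dependency ratio = 312.3 / 706.0 × 100 = 44
Old-age dependency ratio = 86.0 / 706.0 × 100 = 12
Total dependency ratio = (312.3 + 86.0) / 706.0 × 100 = 398.3 / 706.0 × 100 = 56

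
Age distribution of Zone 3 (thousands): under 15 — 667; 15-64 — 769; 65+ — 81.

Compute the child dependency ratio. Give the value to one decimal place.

Youth dependency ratio: 86.7

Youth dependency ratio = 667 / 769 × 100 = 86.7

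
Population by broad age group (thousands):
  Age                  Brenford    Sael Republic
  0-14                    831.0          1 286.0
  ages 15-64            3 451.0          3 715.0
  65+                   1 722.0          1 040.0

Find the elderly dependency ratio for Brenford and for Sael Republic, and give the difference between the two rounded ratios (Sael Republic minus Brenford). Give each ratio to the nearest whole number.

Brenford: 1 722.0 / 3 451.0 × 100 = 50
Sael Republic: 1 040.0 / 3 715.0 × 100 = 28

Brenford: 50
Sael Republic: 28
Difference: -22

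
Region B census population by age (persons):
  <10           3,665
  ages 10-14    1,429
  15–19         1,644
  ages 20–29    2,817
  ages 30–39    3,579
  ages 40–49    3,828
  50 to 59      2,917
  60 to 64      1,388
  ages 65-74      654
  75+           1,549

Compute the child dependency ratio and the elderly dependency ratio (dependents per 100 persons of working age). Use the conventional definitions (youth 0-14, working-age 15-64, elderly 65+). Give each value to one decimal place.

0–14: 3,665 + 1,429 = 5,094
15–64: 1,644 + 2,817 + 3,579 + 3,828 + 2,917 + 1,388 = 16,173
65+: 654 + 1,549 = 2,203
Youth dependency ratio = 5,094 / 16,173 × 100 = 31.5
Old-age dependency ratio = 2,203 / 16,173 × 100 = 13.6

Youth dependency ratio: 31.5
Old-age dependency ratio: 13.6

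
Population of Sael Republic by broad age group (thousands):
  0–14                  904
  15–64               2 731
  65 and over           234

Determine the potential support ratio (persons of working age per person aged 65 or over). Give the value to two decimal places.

Potential support ratio = 2 731 / 234 = 11.67

Potential support ratio: 11.67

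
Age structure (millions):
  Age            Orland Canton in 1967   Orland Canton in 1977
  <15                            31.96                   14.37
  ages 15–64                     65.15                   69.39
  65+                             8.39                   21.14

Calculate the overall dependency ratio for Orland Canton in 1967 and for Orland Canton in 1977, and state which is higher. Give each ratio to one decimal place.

Orland Canton in 1967: 61.9
Orland Canton in 1977: 51.2
Higher: Orland Canton in 1967

Orland Canton in 1967: (31.96 + 8.39) / 65.15 × 100 = 40.35 / 65.15 × 100 = 61.9
Orland Canton in 1977: (14.37 + 21.14) / 69.39 × 100 = 35.51 / 69.39 × 100 = 51.2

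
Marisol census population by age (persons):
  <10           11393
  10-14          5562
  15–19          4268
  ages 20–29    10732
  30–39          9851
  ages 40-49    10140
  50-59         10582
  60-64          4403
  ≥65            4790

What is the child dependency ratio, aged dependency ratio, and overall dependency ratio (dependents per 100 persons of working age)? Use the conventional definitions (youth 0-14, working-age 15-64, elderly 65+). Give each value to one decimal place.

0–14: 11393 + 5562 = 16955
15–64: 4268 + 10732 + 9851 + 10140 + 10582 + 4403 = 49976
65+: 4790
Youth dependency ratio = 16955 / 49976 × 100 = 33.9
Old-age dependency ratio = 4790 / 49976 × 100 = 9.6
Total dependency ratio = (16955 + 4790) / 49976 × 100 = 21745 / 49976 × 100 = 43.5

Youth dependency ratio: 33.9
Old-age dependency ratio: 9.6
Total dependency ratio: 43.5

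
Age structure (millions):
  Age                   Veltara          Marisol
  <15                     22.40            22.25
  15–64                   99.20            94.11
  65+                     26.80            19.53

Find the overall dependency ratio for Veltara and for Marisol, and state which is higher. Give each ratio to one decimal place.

Veltara: 49.6
Marisol: 44.4
Higher: Veltara

Veltara: (22.40 + 26.80) / 99.20 × 100 = 49.20 / 99.20 × 100 = 49.6
Marisol: (22.25 + 19.53) / 94.11 × 100 = 41.78 / 94.11 × 100 = 44.4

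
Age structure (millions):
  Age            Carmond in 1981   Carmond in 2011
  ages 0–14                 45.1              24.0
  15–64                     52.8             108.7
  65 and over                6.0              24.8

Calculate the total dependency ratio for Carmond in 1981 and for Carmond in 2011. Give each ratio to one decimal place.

Carmond in 1981: 96.8
Carmond in 2011: 44.9

Carmond in 1981: (45.1 + 6.0) / 52.8 × 100 = 51.1 / 52.8 × 100 = 96.8
Carmond in 2011: (24.0 + 24.8) / 108.7 × 100 = 48.8 / 108.7 × 100 = 44.9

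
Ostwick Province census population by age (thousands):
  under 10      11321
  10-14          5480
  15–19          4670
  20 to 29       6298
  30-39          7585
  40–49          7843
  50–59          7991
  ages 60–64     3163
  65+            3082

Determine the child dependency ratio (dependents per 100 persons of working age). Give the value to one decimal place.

0–14: 11321 + 5480 = 16801
15–64: 4670 + 6298 + 7585 + 7843 + 7991 + 3163 = 37550
65+: 3082
Youth dependency ratio = 16801 / 37550 × 100 = 44.7

Youth dependency ratio: 44.7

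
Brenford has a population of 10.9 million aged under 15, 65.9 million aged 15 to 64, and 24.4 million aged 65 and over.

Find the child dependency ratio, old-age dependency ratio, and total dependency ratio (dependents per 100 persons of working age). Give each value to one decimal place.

Youth dependency ratio = 10.9 / 65.9 × 100 = 16.5
Old-age dependency ratio = 24.4 / 65.9 × 100 = 37.0
Total dependency ratio = (10.9 + 24.4) / 65.9 × 100 = 35.3 / 65.9 × 100 = 53.6

Youth dependency ratio: 16.5
Old-age dependency ratio: 37.0
Total dependency ratio: 53.6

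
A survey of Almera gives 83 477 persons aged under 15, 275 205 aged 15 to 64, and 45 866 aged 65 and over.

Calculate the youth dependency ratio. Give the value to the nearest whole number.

Youth dependency ratio: 30

Youth dependency ratio = 83 477 / 275 205 × 100 = 30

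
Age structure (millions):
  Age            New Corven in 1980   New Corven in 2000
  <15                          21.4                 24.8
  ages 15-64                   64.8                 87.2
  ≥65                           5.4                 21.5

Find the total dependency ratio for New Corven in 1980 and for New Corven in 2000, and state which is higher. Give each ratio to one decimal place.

New Corven in 1980: (21.4 + 5.4) / 64.8 × 100 = 26.8 / 64.8 × 100 = 41.4
New Corven in 2000: (24.8 + 21.5) / 87.2 × 100 = 46.3 / 87.2 × 100 = 53.1

New Corven in 1980: 41.4
New Corven in 2000: 53.1
Higher: New Corven in 2000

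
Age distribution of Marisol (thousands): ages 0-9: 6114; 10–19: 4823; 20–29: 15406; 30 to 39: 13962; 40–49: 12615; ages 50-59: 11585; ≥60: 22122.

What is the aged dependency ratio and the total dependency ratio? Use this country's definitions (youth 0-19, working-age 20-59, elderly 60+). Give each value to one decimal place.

0–19: 6114 + 4823 = 10937
20–59: 15406 + 13962 + 12615 + 11585 = 53568
60+: 22122
Old-age dependency ratio = 22122 / 53568 × 100 = 41.3
Total dependency ratio = (10937 + 22122) / 53568 × 100 = 33059 / 53568 × 100 = 61.7

Old-age dependency ratio: 41.3
Total dependency ratio: 61.7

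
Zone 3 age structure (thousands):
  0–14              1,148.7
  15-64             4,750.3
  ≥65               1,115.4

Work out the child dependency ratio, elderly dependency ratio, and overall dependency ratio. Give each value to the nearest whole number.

Youth dependency ratio = 1,148.7 / 4,750.3 × 100 = 24
Old-age dependency ratio = 1,115.4 / 4,750.3 × 100 = 23
Total dependency ratio = (1,148.7 + 1,115.4) / 4,750.3 × 100 = 2,264.1 / 4,750.3 × 100 = 48

Youth dependency ratio: 24
Old-age dependency ratio: 23
Total dependency ratio: 48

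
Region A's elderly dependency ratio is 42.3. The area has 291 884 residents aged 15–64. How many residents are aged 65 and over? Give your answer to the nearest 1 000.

Aged 65 and over: 123 000

Old-age dependency ratio = elderly / working-age × 100
42.3 = E / 291 884 × 100
⇒ 123 000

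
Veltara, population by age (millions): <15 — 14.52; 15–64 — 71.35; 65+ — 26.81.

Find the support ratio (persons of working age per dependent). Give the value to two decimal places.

Support ratio: 1.73

Support ratio = 71.35 / (14.52 + 26.81) = 71.35 / 41.33 = 1.73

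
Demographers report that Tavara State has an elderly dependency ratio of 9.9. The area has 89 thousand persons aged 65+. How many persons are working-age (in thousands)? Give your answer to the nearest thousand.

Old-age dependency ratio = elderly / working-age × 100
9.9 = 89 / W × 100
⇒ 899

Working-age: 899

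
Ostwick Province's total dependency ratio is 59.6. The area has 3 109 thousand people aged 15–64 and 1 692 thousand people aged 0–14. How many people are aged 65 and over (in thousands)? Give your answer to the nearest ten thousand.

Aged 65 and over: 160

Total dependency ratio = (youth + elderly) / working-age × 100
59.6 = (1 692 + E) / 3 109 × 100
⇒ 160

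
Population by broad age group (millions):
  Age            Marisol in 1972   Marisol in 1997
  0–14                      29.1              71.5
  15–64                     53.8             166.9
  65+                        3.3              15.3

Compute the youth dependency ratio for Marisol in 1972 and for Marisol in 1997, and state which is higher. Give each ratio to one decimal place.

Marisol in 1972: 29.1 / 53.8 × 100 = 54.1
Marisol in 1997: 71.5 / 166.9 × 100 = 42.8

Marisol in 1972: 54.1
Marisol in 1997: 42.8
Higher: Marisol in 1972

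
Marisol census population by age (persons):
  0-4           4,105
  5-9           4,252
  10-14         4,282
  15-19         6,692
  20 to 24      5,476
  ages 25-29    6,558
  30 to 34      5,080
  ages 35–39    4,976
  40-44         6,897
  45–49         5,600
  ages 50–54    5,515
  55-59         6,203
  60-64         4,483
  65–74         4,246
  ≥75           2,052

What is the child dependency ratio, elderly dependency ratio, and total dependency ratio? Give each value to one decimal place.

0–14: 4,105 + 4,252 + 4,282 = 12,639
15–64: 6,692 + 5,476 + 6,558 + 5,080 + 4,976 + 6,897 + 5,600 + 5,515 + 6,203 + 4,483 = 57,480
65+: 4,246 + 2,052 = 6,298
Youth dependency ratio = 12,639 / 57,480 × 100 = 22.0
Old-age dependency ratio = 6,298 / 57,480 × 100 = 11.0
Total dependency ratio = (12,639 + 6,298) / 57,480 × 100 = 18,937 / 57,480 × 100 = 32.9

Youth dependency ratio: 22.0
Old-age dependency ratio: 11.0
Total dependency ratio: 32.9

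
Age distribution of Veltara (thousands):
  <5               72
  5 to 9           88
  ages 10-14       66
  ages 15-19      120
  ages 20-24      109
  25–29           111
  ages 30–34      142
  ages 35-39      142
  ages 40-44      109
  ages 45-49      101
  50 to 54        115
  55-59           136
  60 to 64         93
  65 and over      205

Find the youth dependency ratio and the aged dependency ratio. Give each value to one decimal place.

Youth dependency ratio: 19.2
Old-age dependency ratio: 17.4

0–14: 72 + 88 + 66 = 226
15–64: 120 + 109 + 111 + 142 + 142 + 109 + 101 + 115 + 136 + 93 = 1,178
65+: 205
Youth dependency ratio = 226 / 1,178 × 100 = 19.2
Old-age dependency ratio = 205 / 1,178 × 100 = 17.4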